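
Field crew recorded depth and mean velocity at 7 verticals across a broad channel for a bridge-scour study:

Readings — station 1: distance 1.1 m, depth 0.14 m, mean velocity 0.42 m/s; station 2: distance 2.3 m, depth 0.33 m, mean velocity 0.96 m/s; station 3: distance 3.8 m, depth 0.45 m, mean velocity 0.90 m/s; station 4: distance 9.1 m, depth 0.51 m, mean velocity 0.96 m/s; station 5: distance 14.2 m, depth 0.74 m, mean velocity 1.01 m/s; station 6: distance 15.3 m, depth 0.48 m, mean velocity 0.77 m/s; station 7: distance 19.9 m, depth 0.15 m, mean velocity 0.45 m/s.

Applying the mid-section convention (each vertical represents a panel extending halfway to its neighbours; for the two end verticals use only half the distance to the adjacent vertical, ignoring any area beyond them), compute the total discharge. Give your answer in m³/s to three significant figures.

w_1 = (2.3 − 1.1)/2 = 0.6 m; q_1 = 0.42 × 0.14 × 0.6 = 0.03528 m³/s
w_2 = (3.8 − 1.1)/2 = 1.35 m; q_2 = 0.96 × 0.33 × 1.35 = 0.4277 m³/s
w_3 = (9.1 − 2.3)/2 = 3.4 m; q_3 = 0.90 × 0.45 × 3.4 = 1.377 m³/s
w_4 = (14.2 − 3.8)/2 = 5.2 m; q_4 = 0.96 × 0.51 × 5.2 = 2.546 m³/s
w_5 = (15.3 − 9.1)/2 = 3.1 m; q_5 = 1.01 × 0.74 × 3.1 = 2.317 m³/s
w_6 = (19.9 − 14.2)/2 = 2.85 m; q_6 = 0.77 × 0.48 × 2.85 = 1.053 m³/s
w_7 = (19.9 − 15.3)/2 = 2.3 m; q_7 = 0.45 × 0.15 × 2.3 = 0.1553 m³/s
Q = Σ qᵢ = 7.911 m³/s

7.91 m³/s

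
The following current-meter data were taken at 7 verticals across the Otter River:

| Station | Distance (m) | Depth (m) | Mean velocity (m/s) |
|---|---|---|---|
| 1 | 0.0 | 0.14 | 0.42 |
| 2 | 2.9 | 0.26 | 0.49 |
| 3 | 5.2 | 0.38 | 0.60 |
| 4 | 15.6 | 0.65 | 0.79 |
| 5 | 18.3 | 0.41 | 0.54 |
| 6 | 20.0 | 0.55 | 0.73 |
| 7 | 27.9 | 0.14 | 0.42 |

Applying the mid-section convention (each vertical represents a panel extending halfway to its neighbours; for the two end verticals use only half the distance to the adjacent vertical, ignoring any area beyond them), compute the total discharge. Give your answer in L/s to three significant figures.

7870 L/s

w_1 = (2.9 − 0.0)/2 = 1.45 m; q_1 = 0.42 × 0.14 × 1.45 = 0.08526 m³/s
w_2 = (5.2 − 0.0)/2 = 2.6 m; q_2 = 0.49 × 0.26 × 2.6 = 0.3312 m³/s
w_3 = (15.6 − 2.9)/2 = 6.35 m; q_3 = 0.60 × 0.38 × 6.35 = 1.448 m³/s
w_4 = (18.3 − 5.2)/2 = 6.55 m; q_4 = 0.79 × 0.65 × 6.55 = 3.363 m³/s
w_5 = (20.0 − 15.6)/2 = 2.2 m; q_5 = 0.54 × 0.41 × 2.2 = 0.4871 m³/s
w_6 = (27.9 − 18.3)/2 = 4.8 m; q_6 = 0.73 × 0.55 × 4.8 = 1.927 m³/s
w_7 = (27.9 − 20.0)/2 = 3.95 m; q_7 = 0.42 × 0.14 × 3.95 = 0.2323 m³/s
Q = Σ qᵢ = 7.874 m³/s
= 7.874 × 1000 = 7874 L/s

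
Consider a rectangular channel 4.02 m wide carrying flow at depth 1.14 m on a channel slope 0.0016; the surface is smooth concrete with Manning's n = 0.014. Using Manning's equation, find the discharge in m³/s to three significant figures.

10.6 m³/s

A = b·y = 4.02 × 1.14 = 4.583 m²
P = b + 2y = 4.02 + 2×1.14 = 6.300 m
R = A/P = 4.583/6.300 = 0.7274 m
Q = (1/n)·A·R^(2/3)·S^(1/2) = (1/0.014) × 4.583 × 0.7274^(2/3) × 0.0016^(1/2) = 10.59 m³/s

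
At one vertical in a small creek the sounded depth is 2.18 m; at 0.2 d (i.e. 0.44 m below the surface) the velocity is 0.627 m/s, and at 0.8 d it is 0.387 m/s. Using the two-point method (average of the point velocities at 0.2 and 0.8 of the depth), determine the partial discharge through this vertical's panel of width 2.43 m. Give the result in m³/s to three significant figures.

2.69 m³/s

v̄ = (0.627 + 0.387) / 2 = 0.5070 m/s
q = v̄ × d × w = 0.5070 × 2.18 × 2.43 = 2.686 m³/s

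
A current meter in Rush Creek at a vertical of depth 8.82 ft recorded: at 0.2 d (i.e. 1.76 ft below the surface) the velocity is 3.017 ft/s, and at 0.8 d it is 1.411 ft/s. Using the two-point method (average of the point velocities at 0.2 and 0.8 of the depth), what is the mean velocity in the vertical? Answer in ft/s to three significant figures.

2.21 ft/s

v̄ = (3.017 + 1.411) / 2 = 2.214 ft/s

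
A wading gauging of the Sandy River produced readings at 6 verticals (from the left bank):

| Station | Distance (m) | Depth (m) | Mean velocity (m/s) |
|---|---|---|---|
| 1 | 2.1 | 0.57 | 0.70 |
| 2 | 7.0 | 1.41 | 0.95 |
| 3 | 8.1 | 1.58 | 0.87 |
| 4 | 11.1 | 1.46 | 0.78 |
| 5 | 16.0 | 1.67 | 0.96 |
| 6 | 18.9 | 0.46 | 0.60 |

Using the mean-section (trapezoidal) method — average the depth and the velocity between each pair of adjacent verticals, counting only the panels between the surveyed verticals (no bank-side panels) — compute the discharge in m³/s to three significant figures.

18.3 m³/s

Panel 1-2: Δb = 4.9 m, d̄ = (0.57+1.41)/2 = 0.99, v̄ = (0.70+0.95)/2 = 0.825 → q = 4.9×0.99×0.825 = 4.002 m³/s
Panel 2-3: Δb = 1.1 m, d̄ = (1.41+1.58)/2 = 1.495, v̄ = (0.95+0.87)/2 = 0.91 → q = 1.1×1.495×0.91 = 1.496 m³/s
Panel 3-4: Δb = 3 m, d̄ = (1.58+1.46)/2 = 1.52, v̄ = (0.87+0.78)/2 = 0.825 → q = 3×1.52×0.825 = 3.762 m³/s
Panel 4-5: Δb = 4.9 m, d̄ = (1.46+1.67)/2 = 1.565, v̄ = (0.78+0.96)/2 = 0.87 → q = 4.9×1.565×0.87 = 6.672 m³/s
Panel 5-6: Δb = 2.9 m, d̄ = (1.67+0.46)/2 = 1.065, v̄ = (0.96+0.60)/2 = 0.78 → q = 2.9×1.065×0.78 = 2.409 m³/s
Q = Σ q = 18.34 m³/s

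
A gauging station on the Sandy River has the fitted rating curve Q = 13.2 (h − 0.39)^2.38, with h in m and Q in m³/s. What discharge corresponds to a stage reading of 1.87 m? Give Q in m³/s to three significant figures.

Q = 13.2 × (1.87 − 0.39)^2.38 = 13.2 × 1.48^2.38 = 33.56 m³/s

33.6 m³/s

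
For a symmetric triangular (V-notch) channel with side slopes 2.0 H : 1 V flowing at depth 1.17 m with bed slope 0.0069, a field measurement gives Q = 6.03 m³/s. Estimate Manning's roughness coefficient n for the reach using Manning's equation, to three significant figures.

0.0245

A = z·y² = 2.0×1.17² = 2.738 m²
P = 2y√(1+z²) = 2×1.17×√(1+2.0²) = 5.232 m
R = A/P = 2.738/5.232 = 0.5232 m
n = (1/Q)·A·R^(2/3)·S^(1/2) = (1/6.03) × 2.738 × 0.6493 × 0.08307 = 0.02449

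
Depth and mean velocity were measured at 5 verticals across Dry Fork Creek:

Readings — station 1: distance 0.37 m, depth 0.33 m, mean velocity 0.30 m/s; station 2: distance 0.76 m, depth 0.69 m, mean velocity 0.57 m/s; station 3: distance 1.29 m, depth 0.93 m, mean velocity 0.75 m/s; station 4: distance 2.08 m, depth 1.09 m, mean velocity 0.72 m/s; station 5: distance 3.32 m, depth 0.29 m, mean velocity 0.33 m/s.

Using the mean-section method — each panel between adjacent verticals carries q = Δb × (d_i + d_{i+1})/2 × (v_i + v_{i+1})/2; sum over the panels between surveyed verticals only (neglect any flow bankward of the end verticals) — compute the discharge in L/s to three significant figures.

Panel 1-2: Δb = 0.39 m, d̄ = (0.33+0.69)/2 = 0.51, v̄ = (0.30+0.57)/2 = 0.435 → q = 0.39×0.51×0.435 = 0.08652 m³/s
Panel 2-3: Δb = 0.53 m, d̄ = (0.69+0.93)/2 = 0.81, v̄ = (0.57+0.75)/2 = 0.66 → q = 0.53×0.81×0.66 = 0.2833 m³/s
Panel 3-4: Δb = 0.79 m, d̄ = (0.93+1.09)/2 = 1.01, v̄ = (0.75+0.72)/2 = 0.735 → q = 0.79×1.01×0.735 = 0.5865 m³/s
Panel 4-5: Δb = 1.24 m, d̄ = (1.09+0.29)/2 = 0.69, v̄ = (0.72+0.33)/2 = 0.525 → q = 1.24×0.69×0.525 = 0.4492 m³/s
Q = Σ q = 1.406 m³/s
= 1.406 × 1000 = 1406 L/s

1410 L/s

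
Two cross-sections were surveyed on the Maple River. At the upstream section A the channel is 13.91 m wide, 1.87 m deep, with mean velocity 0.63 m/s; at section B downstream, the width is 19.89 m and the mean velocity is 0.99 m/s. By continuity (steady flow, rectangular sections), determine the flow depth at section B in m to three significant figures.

0.832 m

Q = A₁V₁ = (13.91×1.87) × 0.63 = 16.39 m³/s
d₂ = Q/(b₂ V₂) = 16.39/(19.89×0.99) = 0.8322 m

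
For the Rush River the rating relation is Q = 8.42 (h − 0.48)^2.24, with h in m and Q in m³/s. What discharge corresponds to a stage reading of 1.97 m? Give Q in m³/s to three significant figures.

20.6 m³/s

Q = 8.42 × (1.97 − 0.48)^2.24 = 8.42 × 1.49^2.24 = 20.57 m³/s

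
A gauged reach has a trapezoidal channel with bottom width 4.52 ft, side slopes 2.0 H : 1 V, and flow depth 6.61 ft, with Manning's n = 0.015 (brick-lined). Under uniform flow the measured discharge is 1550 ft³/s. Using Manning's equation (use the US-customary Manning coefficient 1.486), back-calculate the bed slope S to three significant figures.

0.00343

A = (b + z·y)·y = (4.52 + 2.0×6.61)×6.61 = 117.3 ft²
P = b + 2y√(1+z²) = 4.52 + 2×6.61×√(1+2.0²) = 34.08 ft
R = A/P = 117.3/34.08 = 3.441 ft
S = (Q·n / (1.486·A·R^(2/3)))² = (1550×0.015 / (1.486×117.3×2.279))² = 0.003427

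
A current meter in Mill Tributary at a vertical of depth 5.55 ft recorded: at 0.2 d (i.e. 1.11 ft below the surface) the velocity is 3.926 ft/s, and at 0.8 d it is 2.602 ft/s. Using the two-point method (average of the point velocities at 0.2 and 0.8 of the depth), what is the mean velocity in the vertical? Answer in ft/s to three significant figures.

v̄ = (3.926 + 2.602) / 2 = 3.264 ft/s

3.26 ft/s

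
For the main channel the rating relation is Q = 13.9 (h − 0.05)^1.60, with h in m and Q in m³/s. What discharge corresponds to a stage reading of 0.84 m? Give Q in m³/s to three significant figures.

Q = 13.9 × (0.84 − 0.05)^1.60 = 13.9 × 0.79^1.60 = 9.533 m³/s

9.53 m³/s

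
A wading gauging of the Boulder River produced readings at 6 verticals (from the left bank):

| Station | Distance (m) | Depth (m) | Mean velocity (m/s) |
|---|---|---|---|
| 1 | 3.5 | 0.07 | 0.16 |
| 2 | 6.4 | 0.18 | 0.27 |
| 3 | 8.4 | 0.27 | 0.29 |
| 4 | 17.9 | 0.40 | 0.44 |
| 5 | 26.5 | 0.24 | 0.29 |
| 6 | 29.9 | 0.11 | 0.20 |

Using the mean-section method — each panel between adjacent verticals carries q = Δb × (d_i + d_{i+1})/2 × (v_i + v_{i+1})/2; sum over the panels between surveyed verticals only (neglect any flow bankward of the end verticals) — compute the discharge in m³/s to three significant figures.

2.52 m³/s

Panel 1-2: Δb = 2.9 m, d̄ = (0.07+0.18)/2 = 0.125, v̄ = (0.16+0.27)/2 = 0.215 → q = 2.9×0.125×0.215 = 0.07794 m³/s
Panel 2-3: Δb = 2 m, d̄ = (0.18+0.27)/2 = 0.225, v̄ = (0.27+0.29)/2 = 0.28 → q = 2×0.225×0.28 = 0.1260 m³/s
Panel 3-4: Δb = 9.5 m, d̄ = (0.27+0.40)/2 = 0.335, v̄ = (0.29+0.44)/2 = 0.365 → q = 9.5×0.335×0.365 = 1.162 m³/s
Panel 4-5: Δb = 8.6 m, d̄ = (0.40+0.24)/2 = 0.32, v̄ = (0.44+0.29)/2 = 0.365 → q = 8.6×0.32×0.365 = 1.004 m³/s
Panel 5-6: Δb = 3.4 m, d̄ = (0.24+0.11)/2 = 0.175, v̄ = (0.29+0.20)/2 = 0.245 → q = 3.4×0.175×0.245 = 0.1458 m³/s
Q = Σ q = 2.516 m³/s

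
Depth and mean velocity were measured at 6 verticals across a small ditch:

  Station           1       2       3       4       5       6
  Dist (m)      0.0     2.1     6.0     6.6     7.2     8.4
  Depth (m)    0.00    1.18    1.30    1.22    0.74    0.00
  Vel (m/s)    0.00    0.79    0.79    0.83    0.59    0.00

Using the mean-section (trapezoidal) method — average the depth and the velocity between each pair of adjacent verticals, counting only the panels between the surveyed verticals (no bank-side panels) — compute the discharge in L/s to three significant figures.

5470 L/s

Panel 1-2: Δb = 2.1 m, d̄ = (0.00+1.18)/2 = 0.59, v̄ = (0.00+0.79)/2 = 0.395 → q = 2.1×0.59×0.395 = 0.4894 m³/s
Panel 2-3: Δb = 3.9 m, d̄ = (1.18+1.30)/2 = 1.24, v̄ = (0.79+0.79)/2 = 0.79 → q = 3.9×1.24×0.79 = 3.820 m³/s
Panel 3-4: Δb = 0.6 m, d̄ = (1.30+1.22)/2 = 1.26, v̄ = (0.79+0.83)/2 = 0.81 → q = 0.6×1.26×0.81 = 0.6124 m³/s
Panel 4-5: Δb = 0.6 m, d̄ = (1.22+0.74)/2 = 0.98, v̄ = (0.83+0.59)/2 = 0.71 → q = 0.6×0.98×0.71 = 0.4175 m³/s
Panel 5-6: Δb = 1.2 m, d̄ = (0.74+0.00)/2 = 0.37, v̄ = (0.59+0.00)/2 = 0.295 → q = 1.2×0.37×0.295 = 0.1310 m³/s
Q = Σ q = 5.471 m³/s
= 5.471 × 1000 = 5471 L/s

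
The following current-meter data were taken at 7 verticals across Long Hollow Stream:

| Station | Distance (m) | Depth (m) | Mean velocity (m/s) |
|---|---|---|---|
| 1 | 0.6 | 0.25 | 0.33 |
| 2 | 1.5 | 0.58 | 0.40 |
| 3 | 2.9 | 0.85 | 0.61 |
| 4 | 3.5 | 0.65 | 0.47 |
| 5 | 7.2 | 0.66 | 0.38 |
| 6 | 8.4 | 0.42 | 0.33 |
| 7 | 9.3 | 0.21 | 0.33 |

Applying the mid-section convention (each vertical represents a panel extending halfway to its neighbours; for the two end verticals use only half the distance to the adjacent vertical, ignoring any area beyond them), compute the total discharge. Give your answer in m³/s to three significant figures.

2.27 m³/s

w_1 = (1.5 − 0.6)/2 = 0.45 m; q_1 = 0.33 × 0.25 × 0.45 = 0.03713 m³/s
w_2 = (2.9 − 0.6)/2 = 1.15 m; q_2 = 0.40 × 0.58 × 1.15 = 0.2668 m³/s
w_3 = (3.5 − 1.5)/2 = 1 m; q_3 = 0.61 × 0.85 × 1 = 0.5185 m³/s
w_4 = (7.2 − 2.9)/2 = 2.15 m; q_4 = 0.47 × 0.65 × 2.15 = 0.6568 m³/s
w_5 = (8.4 − 3.5)/2 = 2.45 m; q_5 = 0.38 × 0.66 × 2.45 = 0.6145 m³/s
w_6 = (9.3 − 7.2)/2 = 1.05 m; q_6 = 0.33 × 0.42 × 1.05 = 0.1455 m³/s
w_7 = (9.3 − 8.4)/2 = 0.45 m; q_7 = 0.33 × 0.21 × 0.45 = 0.03119 m³/s
Q = Σ qᵢ = 2.270 m³/s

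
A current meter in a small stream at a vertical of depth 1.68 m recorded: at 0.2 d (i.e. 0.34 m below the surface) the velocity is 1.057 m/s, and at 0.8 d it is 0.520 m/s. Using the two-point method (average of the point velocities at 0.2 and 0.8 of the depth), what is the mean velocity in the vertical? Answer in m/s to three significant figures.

0.789 m/s

v̄ = (1.057 + 0.520) / 2 = 0.7885 m/s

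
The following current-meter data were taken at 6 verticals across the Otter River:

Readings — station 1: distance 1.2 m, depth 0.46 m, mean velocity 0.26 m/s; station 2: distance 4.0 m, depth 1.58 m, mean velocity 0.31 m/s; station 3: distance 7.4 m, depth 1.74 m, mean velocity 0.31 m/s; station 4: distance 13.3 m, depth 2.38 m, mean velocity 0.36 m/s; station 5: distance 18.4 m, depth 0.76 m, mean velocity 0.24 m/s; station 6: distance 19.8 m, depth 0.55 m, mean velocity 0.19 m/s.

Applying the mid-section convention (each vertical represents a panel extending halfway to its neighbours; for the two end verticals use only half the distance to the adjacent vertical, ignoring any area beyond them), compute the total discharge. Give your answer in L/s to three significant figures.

w_1 = (4.0 − 1.2)/2 = 1.4 m; q_1 = 0.26 × 0.46 × 1.4 = 0.1674 m³/s
w_2 = (7.4 − 1.2)/2 = 3.1 m; q_2 = 0.31 × 1.58 × 3.1 = 1.518 m³/s
w_3 = (13.3 − 4.0)/2 = 4.65 m; q_3 = 0.31 × 1.74 × 4.65 = 2.508 m³/s
w_4 = (18.4 − 7.4)/2 = 5.5 m; q_4 = 0.36 × 2.38 × 5.5 = 4.712 m³/s
w_5 = (19.8 − 13.3)/2 = 3.25 m; q_5 = 0.24 × 0.76 × 3.25 = 0.5928 m³/s
w_6 = (19.8 − 18.4)/2 = 0.7 m; q_6 = 0.19 × 0.55 × 0.7 = 0.07315 m³/s
Q = Σ qᵢ = 9.572 m³/s
= 9.572 × 1000 = 9572 L/s

9570 L/s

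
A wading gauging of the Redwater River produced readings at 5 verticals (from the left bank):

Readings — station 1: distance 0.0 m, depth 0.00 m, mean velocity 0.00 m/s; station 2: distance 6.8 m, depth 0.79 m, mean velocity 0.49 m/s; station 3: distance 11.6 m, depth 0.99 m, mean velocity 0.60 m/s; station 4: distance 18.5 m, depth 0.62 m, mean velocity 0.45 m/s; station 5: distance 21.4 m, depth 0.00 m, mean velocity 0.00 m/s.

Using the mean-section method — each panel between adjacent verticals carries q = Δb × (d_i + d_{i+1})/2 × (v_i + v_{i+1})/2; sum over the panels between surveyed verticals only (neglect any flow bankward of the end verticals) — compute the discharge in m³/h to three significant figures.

22000 m³/h

Panel 1-2: Δb = 6.8 m, d̄ = (0.00+0.79)/2 = 0.395, v̄ = (0.00+0.49)/2 = 0.245 → q = 6.8×0.395×0.245 = 0.6581 m³/s
Panel 2-3: Δb = 4.8 m, d̄ = (0.79+0.99)/2 = 0.89, v̄ = (0.49+0.60)/2 = 0.545 → q = 4.8×0.89×0.545 = 2.328 m³/s
Panel 3-4: Δb = 6.9 m, d̄ = (0.99+0.62)/2 = 0.805, v̄ = (0.60+0.45)/2 = 0.525 → q = 6.9×0.805×0.525 = 2.916 m³/s
Panel 4-5: Δb = 2.9 m, d̄ = (0.62+0.00)/2 = 0.31, v̄ = (0.45+0.00)/2 = 0.225 → q = 2.9×0.31×0.225 = 0.2023 m³/s
Q = Σ q = 6.105 m³/s
= 6.105 × 3600 = 21980 m³/h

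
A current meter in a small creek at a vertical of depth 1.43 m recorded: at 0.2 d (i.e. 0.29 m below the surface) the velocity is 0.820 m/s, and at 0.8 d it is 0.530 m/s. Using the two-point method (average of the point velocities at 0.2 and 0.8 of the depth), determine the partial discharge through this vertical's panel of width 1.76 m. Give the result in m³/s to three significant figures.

v̄ = (0.820 + 0.530) / 2 = 0.6750 m/s
q = v̄ × d × w = 0.6750 × 1.43 × 1.76 = 1.699 m³/s

1.70 m³/s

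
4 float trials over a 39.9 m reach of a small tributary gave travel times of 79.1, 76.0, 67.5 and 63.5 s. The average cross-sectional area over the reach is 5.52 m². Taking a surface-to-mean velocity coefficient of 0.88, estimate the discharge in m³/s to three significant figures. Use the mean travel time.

2.71 m³/s

t̄ = (79.1 + 76.0 + 67.5 + 63.5) / 4 = 71.525 s
v_surface = L / t̄ = 39.9 / 71.525 = 0.5578 m/s
v_mean = 0.88 × 0.5578 = 0.4909 m/s
Q = A × v_mean = 5.52 × 0.4909 = 2.710 m³/s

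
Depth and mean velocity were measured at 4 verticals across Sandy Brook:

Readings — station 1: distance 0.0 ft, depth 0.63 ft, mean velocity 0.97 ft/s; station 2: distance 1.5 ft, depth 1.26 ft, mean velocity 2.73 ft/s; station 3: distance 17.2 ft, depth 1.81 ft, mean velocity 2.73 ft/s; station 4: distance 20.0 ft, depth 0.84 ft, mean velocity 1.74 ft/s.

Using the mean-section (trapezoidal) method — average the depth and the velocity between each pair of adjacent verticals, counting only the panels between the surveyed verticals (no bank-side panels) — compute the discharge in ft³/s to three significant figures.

76.7 ft³/s

Panel 1-2: Δb = 1.5 ft, d̄ = (0.63+1.26)/2 = 0.945, v̄ = (0.97+2.73)/2 = 1.85 → q = 1.5×0.945×1.85 = 2.622 ft³/s
Panel 2-3: Δb = 15.7 ft, d̄ = (1.26+1.81)/2 = 1.535, v̄ = (2.73+2.73)/2 = 2.73 → q = 15.7×1.535×2.73 = 65.79 ft³/s
Panel 3-4: Δb = 2.8 ft, d̄ = (1.81+0.84)/2 = 1.325, v̄ = (2.73+1.74)/2 = 2.235 → q = 2.8×1.325×2.235 = 8.292 ft³/s
Q = Σ q = 76.71 ft³/s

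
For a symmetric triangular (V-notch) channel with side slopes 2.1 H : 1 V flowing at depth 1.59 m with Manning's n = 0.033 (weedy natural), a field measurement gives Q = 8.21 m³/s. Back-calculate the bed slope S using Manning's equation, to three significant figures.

A = z·y² = 2.1×1.59² = 5.309 m²
P = 2y√(1+z²) = 2×1.59×√(1+2.1²) = 7.396 m
R = A/P = 5.309/7.396 = 0.7178 m
S = (Q·n / (1·A·R^(2/3)))² = (8.21×0.033 / (1×5.309×0.8017))² = 0.004052

0.00405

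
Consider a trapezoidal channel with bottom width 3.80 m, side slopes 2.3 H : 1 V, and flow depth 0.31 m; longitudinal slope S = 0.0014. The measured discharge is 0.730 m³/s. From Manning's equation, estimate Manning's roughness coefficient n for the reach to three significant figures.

A = (b + z·y)·y = (3.80 + 2.3×0.31)×0.31 = 1.399 m²
P = b + 2y√(1+z²) = 3.80 + 2×0.31×√(1+2.3²) = 5.355 m
R = A/P = 1.399/5.355 = 0.2613 m
n = (1/Q)·A·R^(2/3)·S^(1/2) = (1/0.730) × 1.399 × 0.4087 × 0.03742 = 0.02931

0.0293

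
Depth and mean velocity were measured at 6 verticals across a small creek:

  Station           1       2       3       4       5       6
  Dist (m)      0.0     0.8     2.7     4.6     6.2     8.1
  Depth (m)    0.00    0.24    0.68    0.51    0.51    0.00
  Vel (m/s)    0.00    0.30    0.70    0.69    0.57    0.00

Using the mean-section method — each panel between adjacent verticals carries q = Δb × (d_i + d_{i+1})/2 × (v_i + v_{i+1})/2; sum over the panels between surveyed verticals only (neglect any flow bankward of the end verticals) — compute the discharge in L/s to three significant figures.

1890 L/s

Panel 1-2: Δb = 0.8 m, d̄ = (0.00+0.24)/2 = 0.12, v̄ = (0.00+0.30)/2 = 0.15 → q = 0.8×0.12×0.15 = 0.01440 m³/s
Panel 2-3: Δb = 1.9 m, d̄ = (0.24+0.68)/2 = 0.46, v̄ = (0.30+0.70)/2 = 0.5 → q = 1.9×0.46×0.5 = 0.4370 m³/s
Panel 3-4: Δb = 1.9 m, d̄ = (0.68+0.51)/2 = 0.595, v̄ = (0.70+0.69)/2 = 0.695 → q = 1.9×0.595×0.695 = 0.7857 m³/s
Panel 4-5: Δb = 1.6 m, d̄ = (0.51+0.51)/2 = 0.51, v̄ = (0.69+0.57)/2 = 0.63 → q = 1.6×0.51×0.63 = 0.5141 m³/s
Panel 5-6: Δb = 1.9 m, d̄ = (0.51+0.00)/2 = 0.255, v̄ = (0.57+0.00)/2 = 0.285 → q = 1.9×0.255×0.285 = 0.1381 m³/s
Q = Σ q = 1.889 m³/s
= 1.889 × 1000 = 1889 L/s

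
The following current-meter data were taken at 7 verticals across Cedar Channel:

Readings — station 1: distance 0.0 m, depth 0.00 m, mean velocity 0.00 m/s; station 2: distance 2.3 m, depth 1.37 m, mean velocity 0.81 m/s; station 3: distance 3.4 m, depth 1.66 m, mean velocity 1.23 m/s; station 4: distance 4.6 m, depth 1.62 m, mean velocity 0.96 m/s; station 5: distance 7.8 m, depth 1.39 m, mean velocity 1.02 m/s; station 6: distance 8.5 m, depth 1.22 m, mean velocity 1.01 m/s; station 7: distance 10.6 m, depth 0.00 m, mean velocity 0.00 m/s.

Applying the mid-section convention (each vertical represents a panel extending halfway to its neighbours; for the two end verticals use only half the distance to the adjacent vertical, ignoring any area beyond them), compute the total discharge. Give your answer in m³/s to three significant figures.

12.1 m³/s

w_2 = (3.4 − 0.0)/2 = 1.7 m; q_2 = 0.81 × 1.37 × 1.7 = 1.886 m³/s
w_3 = (4.6 − 2.3)/2 = 1.15 m; q_3 = 1.23 × 1.66 × 1.15 = 2.348 m³/s
w_4 = (7.8 − 3.4)/2 = 2.2 m; q_4 = 0.96 × 1.62 × 2.2 = 3.421 m³/s
w_5 = (8.5 − 4.6)/2 = 1.95 m; q_5 = 1.02 × 1.39 × 1.95 = 2.765 m³/s
w_6 = (10.6 − 7.8)/2 = 1.4 m; q_6 = 1.01 × 1.22 × 1.4 = 1.725 m³/s
Stations 1, 7 contribute zero (depth or velocity is 0).
Q = Σ qᵢ = 12.15 m³/s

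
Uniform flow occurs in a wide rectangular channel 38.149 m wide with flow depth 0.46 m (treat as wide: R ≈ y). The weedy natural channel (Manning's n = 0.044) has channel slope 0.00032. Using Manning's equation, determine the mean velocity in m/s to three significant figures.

0.242 m/s

A = b·y = 38.149 × 0.46 = 17.55 m²
Wide channel: R ≈ y = 0.46 m
Q = (1/n)·A·R^(2/3)·S^(1/2) = (1/0.044) × 17.55 × 0.4600^(2/3) × 0.00032^(1/2) = 4.251 m³/s
V = Q/A = 4.251/17.55 = 0.2423 m/s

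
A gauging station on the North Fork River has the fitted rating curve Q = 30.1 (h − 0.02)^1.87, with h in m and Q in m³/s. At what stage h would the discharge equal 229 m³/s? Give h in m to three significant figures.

h − h₀ = (Q/C)^(1/b) = (229/30.1)^(1/1.87) = 2.960 m
h = 0.02 + 2.960 = 2.980 m

2.98 m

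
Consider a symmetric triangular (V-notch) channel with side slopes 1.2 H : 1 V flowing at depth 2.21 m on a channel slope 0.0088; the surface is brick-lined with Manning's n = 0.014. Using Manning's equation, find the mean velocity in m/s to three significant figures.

6.01 m/s

A = z·y² = 1.2×2.21² = 5.861 m²
P = 2y√(1+z²) = 2×2.21×√(1+1.2²) = 6.904 m
R = A/P = 5.861/6.904 = 0.8489 m
Q = (1/n)·A·R^(2/3)·S^(1/2) = (1/0.014) × 5.861 × 0.8489^(2/3) × 0.0088^(1/2) = 35.21 m³/s
V = Q/A = 35.21/5.861 = 6.007 m/s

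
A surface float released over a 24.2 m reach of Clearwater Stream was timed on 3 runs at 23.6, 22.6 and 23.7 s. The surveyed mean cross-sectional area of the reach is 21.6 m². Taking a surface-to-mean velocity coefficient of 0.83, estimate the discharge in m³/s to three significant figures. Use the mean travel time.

18.6 m³/s

t̄ = (23.6 + 22.6 + 23.7) / 3 = 23.3 s
v_surface = L / t̄ = 24.2 / 23.3 = 1.039 m/s
v_mean = 0.83 × 1.039 = 0.8621 m/s
Q = A × v_mean = 21.6 × 0.8621 = 18.62 m³/s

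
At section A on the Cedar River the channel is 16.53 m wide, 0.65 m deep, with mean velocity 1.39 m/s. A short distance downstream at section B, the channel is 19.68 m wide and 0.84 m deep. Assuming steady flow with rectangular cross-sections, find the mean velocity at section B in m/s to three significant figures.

Q = A₁V₁ = (16.53×0.65) × 1.39 = 14.93 m³/s
A₂ = 19.68 × 0.84 = 16.53 m²
V₂ = Q/A₂ = 14.93/16.53 = 0.9034 m/s

0.903 m/s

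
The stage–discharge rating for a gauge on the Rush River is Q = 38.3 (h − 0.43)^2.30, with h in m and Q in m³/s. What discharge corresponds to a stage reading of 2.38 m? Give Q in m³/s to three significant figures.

178 m³/s

Q = 38.3 × (2.38 − 0.43)^2.30 = 38.3 × 1.95^2.30 = 177.9 m³/s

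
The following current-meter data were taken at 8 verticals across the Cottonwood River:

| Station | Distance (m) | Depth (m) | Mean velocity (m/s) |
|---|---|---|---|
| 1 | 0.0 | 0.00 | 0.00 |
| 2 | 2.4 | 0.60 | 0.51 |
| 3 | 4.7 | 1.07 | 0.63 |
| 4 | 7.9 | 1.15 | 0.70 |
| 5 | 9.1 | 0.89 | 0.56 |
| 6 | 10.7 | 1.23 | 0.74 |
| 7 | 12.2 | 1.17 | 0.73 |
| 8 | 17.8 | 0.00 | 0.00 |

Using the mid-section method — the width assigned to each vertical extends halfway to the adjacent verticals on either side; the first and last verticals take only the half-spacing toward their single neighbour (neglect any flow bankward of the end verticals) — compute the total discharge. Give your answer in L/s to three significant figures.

w_2 = (4.7 − 0.0)/2 = 2.35 m; q_2 = 0.51 × 0.60 × 2.35 = 0.7191 m³/s
w_3 = (7.9 − 2.4)/2 = 2.75 m; q_3 = 0.63 × 1.07 × 2.75 = 1.854 m³/s
w_4 = (9.1 − 4.7)/2 = 2.2 m; q_4 = 0.70 × 1.15 × 2.2 = 1.771 m³/s
w_5 = (10.7 − 7.9)/2 = 1.4 m; q_5 = 0.56 × 0.89 × 1.4 = 0.6978 m³/s
w_6 = (12.2 − 9.1)/2 = 1.55 m; q_6 = 0.74 × 1.23 × 1.55 = 1.411 m³/s
w_7 = (17.8 − 10.7)/2 = 3.55 m; q_7 = 0.73 × 1.17 × 3.55 = 3.032 m³/s
Stations 1, 8 contribute zero (depth or velocity is 0).
Q = Σ qᵢ = 9.485 m³/s
= 9.485 × 1000 = 9485 L/s

9480 L/s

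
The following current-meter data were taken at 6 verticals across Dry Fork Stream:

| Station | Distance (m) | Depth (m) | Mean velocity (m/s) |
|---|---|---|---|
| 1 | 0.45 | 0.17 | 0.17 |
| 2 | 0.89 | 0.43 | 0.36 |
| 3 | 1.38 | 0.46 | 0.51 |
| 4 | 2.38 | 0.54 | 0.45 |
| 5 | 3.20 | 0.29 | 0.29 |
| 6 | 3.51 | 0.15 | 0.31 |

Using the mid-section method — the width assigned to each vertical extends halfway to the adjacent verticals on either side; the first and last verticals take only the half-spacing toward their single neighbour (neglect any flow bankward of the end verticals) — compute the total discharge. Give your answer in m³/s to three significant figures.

w_1 = (0.89 − 0.45)/2 = 0.22 m; q_1 = 0.17 × 0.17 × 0.22 = 0.006358 m³/s
w_2 = (1.38 − 0.45)/2 = 0.465 m; q_2 = 0.36 × 0.43 × 0.465 = 0.07198 m³/s
w_3 = (2.38 − 0.89)/2 = 0.745 m; q_3 = 0.51 × 0.46 × 0.745 = 0.1748 m³/s
w_4 = (3.20 − 1.38)/2 = 0.91 m; q_4 = 0.45 × 0.54 × 0.91 = 0.2211 m³/s
w_5 = (3.51 − 2.38)/2 = 0.565 m; q_5 = 0.29 × 0.29 × 0.565 = 0.04752 m³/s
w_6 = (3.51 − 3.20)/2 = 0.155 m; q_6 = 0.31 × 0.15 × 0.155 = 0.007208 m³/s
Q = Σ qᵢ = 0.5290 m³/s

0.529 m³/s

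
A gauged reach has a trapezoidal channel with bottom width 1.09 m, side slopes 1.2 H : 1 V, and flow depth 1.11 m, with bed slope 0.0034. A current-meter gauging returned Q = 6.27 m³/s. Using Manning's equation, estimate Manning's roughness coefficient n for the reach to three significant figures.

0.0176

A = (b + z·y)·y = (1.09 + 1.2×1.11)×1.11 = 2.688 m²
P = b + 2y√(1+z²) = 1.09 + 2×1.11×√(1+1.2²) = 4.558 m
R = A/P = 2.688/4.558 = 0.5899 m
n = (1/Q)·A·R^(2/3)·S^(1/2) = (1/6.27) × 2.688 × 0.7033 × 0.05831 = 0.01758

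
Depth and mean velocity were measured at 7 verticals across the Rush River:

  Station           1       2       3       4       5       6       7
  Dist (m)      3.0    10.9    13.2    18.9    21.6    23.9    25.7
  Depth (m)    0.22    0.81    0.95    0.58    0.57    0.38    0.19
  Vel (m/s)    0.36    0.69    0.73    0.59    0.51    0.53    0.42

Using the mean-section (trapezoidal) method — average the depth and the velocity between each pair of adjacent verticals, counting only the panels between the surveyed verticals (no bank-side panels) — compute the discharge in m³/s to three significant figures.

8.12 m³/s

Panel 1-2: Δb = 7.9 m, d̄ = (0.22+0.81)/2 = 0.515, v̄ = (0.36+0.69)/2 = 0.525 → q = 7.9×0.515×0.525 = 2.136 m³/s
Panel 2-3: Δb = 2.3 m, d̄ = (0.81+0.95)/2 = 0.88, v̄ = (0.69+0.73)/2 = 0.71 → q = 2.3×0.88×0.71 = 1.437 m³/s
Panel 3-4: Δb = 5.7 m, d̄ = (0.95+0.58)/2 = 0.765, v̄ = (0.73+0.59)/2 = 0.66 → q = 5.7×0.765×0.66 = 2.878 m³/s
Panel 4-5: Δb = 2.7 m, d̄ = (0.58+0.57)/2 = 0.575, v̄ = (0.59+0.51)/2 = 0.55 → q = 2.7×0.575×0.55 = 0.8539 m³/s
Panel 5-6: Δb = 2.3 m, d̄ = (0.57+0.38)/2 = 0.475, v̄ = (0.51+0.53)/2 = 0.52 → q = 2.3×0.475×0.52 = 0.5681 m³/s
Panel 6-7: Δb = 1.8 m, d̄ = (0.38+0.19)/2 = 0.285, v̄ = (0.53+0.42)/2 = 0.475 → q = 1.8×0.285×0.475 = 0.2437 m³/s
Q = Σ q = 8.117 m³/s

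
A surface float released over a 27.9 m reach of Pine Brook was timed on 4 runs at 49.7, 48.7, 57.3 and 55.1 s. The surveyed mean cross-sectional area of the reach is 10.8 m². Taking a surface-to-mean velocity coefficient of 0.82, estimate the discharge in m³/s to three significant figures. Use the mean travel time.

4.69 m³/s

t̄ = (49.7 + 48.7 + 57.3 + 55.1) / 4 = 52.7 s
v_surface = L / t̄ = 27.9 / 52.7 = 0.5294 m/s
v_mean = 0.82 × 0.5294 = 0.4341 m/s
Q = A × v_mean = 10.8 × 0.4341 = 4.688 m³/s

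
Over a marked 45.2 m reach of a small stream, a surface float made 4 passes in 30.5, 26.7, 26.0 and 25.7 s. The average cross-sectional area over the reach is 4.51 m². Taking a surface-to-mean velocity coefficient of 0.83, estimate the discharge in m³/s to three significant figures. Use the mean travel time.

6.21 m³/s

t̄ = (30.5 + 26.7 + 26.0 + 25.7) / 4 = 27.225 s
v_surface = L / t̄ = 45.2 / 27.225 = 1.660 m/s
v_mean = 0.83 × 1.660 = 1.378 m/s
Q = A × v_mean = 4.51 × 1.378 = 6.215 m³/s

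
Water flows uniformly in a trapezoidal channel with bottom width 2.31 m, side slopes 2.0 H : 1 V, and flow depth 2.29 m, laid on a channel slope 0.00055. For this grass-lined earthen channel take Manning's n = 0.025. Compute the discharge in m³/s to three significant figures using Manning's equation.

A = (b + z·y)·y = (2.31 + 2.0×2.29)×2.29 = 15.78 m²
P = b + 2y√(1+z²) = 2.31 + 2×2.29×√(1+2.0²) = 12.55 m
R = A/P = 15.78/12.55 = 1.257 m
Q = (1/n)·A·R^(2/3)·S^(1/2) = (1/0.025) × 15.78 × 1.257^(2/3) × 0.00055^(1/2) = 17.24 m³/s

17.2 m³/s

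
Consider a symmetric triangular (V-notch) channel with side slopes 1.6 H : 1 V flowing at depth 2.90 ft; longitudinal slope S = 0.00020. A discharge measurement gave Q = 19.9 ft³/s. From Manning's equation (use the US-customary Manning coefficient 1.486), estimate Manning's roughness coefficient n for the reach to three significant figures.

0.0163

A = z·y² = 1.6×2.90² = 13.46 ft²
P = 2y√(1+z²) = 2×2.90×√(1+1.6²) = 10.94 ft
R = A/P = 13.46/10.94 = 1.230 ft
n = (1.486/Q)·A·R^(2/3)·S^(1/2) = (1.486/19.9) × 13.46 × 1.148 × 0.01414 = 0.01631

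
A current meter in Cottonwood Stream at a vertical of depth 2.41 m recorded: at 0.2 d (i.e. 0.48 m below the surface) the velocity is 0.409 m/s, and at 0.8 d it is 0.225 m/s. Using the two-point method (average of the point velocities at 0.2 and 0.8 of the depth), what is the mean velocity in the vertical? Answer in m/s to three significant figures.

0.317 m/s

v̄ = (0.409 + 0.225) / 2 = 0.3170 m/s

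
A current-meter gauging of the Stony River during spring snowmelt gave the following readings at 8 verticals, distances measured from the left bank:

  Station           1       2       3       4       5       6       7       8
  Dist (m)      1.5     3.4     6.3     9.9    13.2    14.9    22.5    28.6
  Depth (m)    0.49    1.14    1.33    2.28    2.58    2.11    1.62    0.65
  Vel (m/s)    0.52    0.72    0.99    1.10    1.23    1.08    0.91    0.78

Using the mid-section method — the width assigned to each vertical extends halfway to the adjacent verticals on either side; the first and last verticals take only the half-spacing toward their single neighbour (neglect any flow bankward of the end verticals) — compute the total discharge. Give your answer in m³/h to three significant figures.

w_1 = (3.4 − 1.5)/2 = 0.95 m; q_1 = 0.52 × 0.49 × 0.95 = 0.2421 m³/s
w_2 = (6.3 − 1.5)/2 = 2.4 m; q_2 = 0.72 × 1.14 × 2.4 = 1.970 m³/s
w_3 = (9.9 − 3.4)/2 = 3.25 m; q_3 = 0.99 × 1.33 × 3.25 = 4.279 m³/s
w_4 = (13.2 − 6.3)/2 = 3.45 m; q_4 = 1.10 × 2.28 × 3.45 = 8.653 m³/s
w_5 = (14.9 − 9.9)/2 = 2.5 m; q_5 = 1.23 × 2.58 × 2.5 = 7.934 m³/s
w_6 = (22.5 − 13.2)/2 = 4.65 m; q_6 = 1.08 × 2.11 × 4.65 = 10.60 m³/s
w_7 = (28.6 − 14.9)/2 = 6.85 m; q_7 = 0.91 × 1.62 × 6.85 = 10.10 m³/s
w_8 = (28.6 − 22.5)/2 = 3.05 m; q_8 = 0.78 × 0.65 × 3.05 = 1.546 m³/s
Q = Σ qᵢ = 45.32 m³/s
= 45.32 × 3600 = 163100 m³/h

163000 m³/h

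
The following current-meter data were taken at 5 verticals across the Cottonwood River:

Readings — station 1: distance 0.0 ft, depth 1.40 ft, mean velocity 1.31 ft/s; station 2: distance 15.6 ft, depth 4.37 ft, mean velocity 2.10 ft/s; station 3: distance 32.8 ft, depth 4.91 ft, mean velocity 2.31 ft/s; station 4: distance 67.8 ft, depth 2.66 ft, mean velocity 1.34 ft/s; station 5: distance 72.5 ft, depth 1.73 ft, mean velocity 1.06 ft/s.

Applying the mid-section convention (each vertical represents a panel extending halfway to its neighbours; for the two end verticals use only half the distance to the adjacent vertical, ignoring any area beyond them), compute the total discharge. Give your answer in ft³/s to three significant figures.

536 ft³/s

w_1 = (15.6 − 0.0)/2 = 7.8 ft; q_1 = 1.31 × 1.40 × 7.8 = 14.31 ft³/s
w_2 = (32.8 − 0.0)/2 = 16.4 ft; q_2 = 2.10 × 4.37 × 16.4 = 150.5 ft³/s
w_3 = (67.8 − 15.6)/2 = 26.1 ft; q_3 = 2.31 × 4.91 × 26.1 = 296.0 ft³/s
w_4 = (72.5 − 32.8)/2 = 19.85 ft; q_4 = 1.34 × 2.66 × 19.85 = 70.75 ft³/s
w_5 = (72.5 − 67.8)/2 = 2.35 ft; q_5 = 1.06 × 1.73 × 2.35 = 4.309 ft³/s
Q = Σ qᵢ = 535.9 ft³/s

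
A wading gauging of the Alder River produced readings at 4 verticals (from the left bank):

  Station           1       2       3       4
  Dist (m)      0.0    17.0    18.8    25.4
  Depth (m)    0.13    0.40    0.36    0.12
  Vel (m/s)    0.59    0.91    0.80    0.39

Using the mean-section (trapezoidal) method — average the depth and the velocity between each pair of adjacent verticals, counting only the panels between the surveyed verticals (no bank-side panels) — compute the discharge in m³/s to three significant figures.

4.91 m³/s

Panel 1-2: Δb = 17 m, d̄ = (0.13+0.40)/2 = 0.265, v̄ = (0.59+0.91)/2 = 0.75 → q = 17×0.265×0.75 = 3.379 m³/s
Panel 2-3: Δb = 1.8 m, d̄ = (0.40+0.36)/2 = 0.38, v̄ = (0.91+0.80)/2 = 0.855 → q = 1.8×0.38×0.855 = 0.5848 m³/s
Panel 3-4: Δb = 6.6 m, d̄ = (0.36+0.12)/2 = 0.24, v̄ = (0.80+0.39)/2 = 0.595 → q = 6.6×0.24×0.595 = 0.9425 m³/s
Q = Σ q = 4.906 m³/s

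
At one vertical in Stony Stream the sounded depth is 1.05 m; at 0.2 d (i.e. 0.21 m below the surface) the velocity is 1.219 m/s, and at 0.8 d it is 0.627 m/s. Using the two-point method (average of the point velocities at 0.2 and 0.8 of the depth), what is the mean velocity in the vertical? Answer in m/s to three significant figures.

v̄ = (1.219 + 0.627) / 2 = 0.9230 m/s

0.923 m/s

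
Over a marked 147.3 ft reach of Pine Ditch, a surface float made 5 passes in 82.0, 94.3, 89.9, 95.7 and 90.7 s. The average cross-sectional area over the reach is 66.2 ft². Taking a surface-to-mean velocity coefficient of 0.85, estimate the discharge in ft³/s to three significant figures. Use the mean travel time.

t̄ = (82.0 + 94.3 + 89.9 + 95.7 + 90.7) / 5 = 90.52 s
v_surface = L / t̄ = 147.3 / 90.52 = 1.627 ft/s
v_mean = 0.85 × 1.627 = 1.383 ft/s
Q = A × v_mean = 66.2 × 1.383 = 91.57 ft³/s

91.6 ft³/s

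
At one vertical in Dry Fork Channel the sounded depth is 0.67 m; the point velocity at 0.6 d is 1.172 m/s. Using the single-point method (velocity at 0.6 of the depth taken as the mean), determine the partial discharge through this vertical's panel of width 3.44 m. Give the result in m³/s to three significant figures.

2.70 m³/s

v̄ = v₀.₆ = 1.172 m/s
q = v̄ × d × w = 1.172 × 0.67 × 3.44 = 2.701 m³/s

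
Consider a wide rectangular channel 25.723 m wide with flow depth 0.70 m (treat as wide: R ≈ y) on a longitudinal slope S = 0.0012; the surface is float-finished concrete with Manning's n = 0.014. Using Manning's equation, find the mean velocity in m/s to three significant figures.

A = b·y = 25.723 × 0.70 = 18.01 m²
Wide channel: R ≈ y = 0.70 m
Q = (1/n)·A·R^(2/3)·S^(1/2) = (1/0.014) × 18.01 × 0.7000^(2/3) × 0.0012^(1/2) = 35.12 m³/s
V = Q/A = 35.12/18.01 = 1.951 m/s

1.95 m/s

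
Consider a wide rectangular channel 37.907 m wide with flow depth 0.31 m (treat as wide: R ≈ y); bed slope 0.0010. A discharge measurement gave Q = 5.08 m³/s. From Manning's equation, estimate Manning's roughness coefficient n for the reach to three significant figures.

0.0335

A = b·y = 37.907 × 0.31 = 11.75 m²
Wide channel: R ≈ y = 0.31 m
n = (1/Q)·A·R^(2/3)·S^(1/2) = (1/5.08) × 11.75 × 0.4580 × 0.03162 = 0.03351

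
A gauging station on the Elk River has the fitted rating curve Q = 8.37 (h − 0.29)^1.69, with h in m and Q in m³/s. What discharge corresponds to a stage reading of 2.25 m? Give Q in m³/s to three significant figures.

26.1 m³/s

Q = 8.37 × (2.25 − 0.29)^1.69 = 8.37 × 1.96^1.69 = 26.10 m³/s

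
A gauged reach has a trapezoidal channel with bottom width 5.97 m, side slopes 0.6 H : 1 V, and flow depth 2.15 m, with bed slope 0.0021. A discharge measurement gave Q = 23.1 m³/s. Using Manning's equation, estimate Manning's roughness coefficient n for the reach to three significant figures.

A = (b + z·y)·y = (5.97 + 0.6×2.15)×2.15 = 15.61 m²
P = b + 2y√(1+z²) = 5.97 + 2×2.15×√(1+0.6²) = 10.98 m
R = A/P = 15.61/10.98 = 1.421 m
n = (1/Q)·A·R^(2/3)·S^(1/2) = (1/23.1) × 15.61 × 1.264 × 0.04583 = 0.03914

0.0391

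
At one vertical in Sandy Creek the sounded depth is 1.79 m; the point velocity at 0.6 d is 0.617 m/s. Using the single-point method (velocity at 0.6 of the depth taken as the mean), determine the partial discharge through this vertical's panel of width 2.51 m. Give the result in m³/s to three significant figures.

2.77 m³/s

v̄ = v₀.₆ = 0.617 m/s
q = v̄ × d × w = 0.6170 × 1.79 × 2.51 = 2.772 m³/s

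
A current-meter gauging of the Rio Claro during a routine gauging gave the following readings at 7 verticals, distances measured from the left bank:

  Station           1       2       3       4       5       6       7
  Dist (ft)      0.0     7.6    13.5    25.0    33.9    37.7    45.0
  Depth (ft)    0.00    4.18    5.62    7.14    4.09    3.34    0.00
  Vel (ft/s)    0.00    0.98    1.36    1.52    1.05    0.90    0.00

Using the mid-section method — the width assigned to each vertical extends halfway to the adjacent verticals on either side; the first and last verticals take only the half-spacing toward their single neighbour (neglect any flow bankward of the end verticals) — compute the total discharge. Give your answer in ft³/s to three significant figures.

249 ft³/s

w_2 = (13.5 − 0.0)/2 = 6.75 ft; q_2 = 0.98 × 4.18 × 6.75 = 27.65 ft³/s
w_3 = (25.0 − 7.6)/2 = 8.7 ft; q_3 = 1.36 × 5.62 × 8.7 = 66.50 ft³/s
w_4 = (33.9 − 13.5)/2 = 10.2 ft; q_4 = 1.52 × 7.14 × 10.2 = 110.7 ft³/s
w_5 = (37.7 − 25.0)/2 = 6.35 ft; q_5 = 1.05 × 4.09 × 6.35 = 27.27 ft³/s
w_6 = (45.0 − 33.9)/2 = 5.55 ft; q_6 = 0.90 × 3.34 × 5.55 = 16.68 ft³/s
Stations 1, 7 contribute zero (depth or velocity is 0).
Q = Σ qᵢ = 248.8 ft³/s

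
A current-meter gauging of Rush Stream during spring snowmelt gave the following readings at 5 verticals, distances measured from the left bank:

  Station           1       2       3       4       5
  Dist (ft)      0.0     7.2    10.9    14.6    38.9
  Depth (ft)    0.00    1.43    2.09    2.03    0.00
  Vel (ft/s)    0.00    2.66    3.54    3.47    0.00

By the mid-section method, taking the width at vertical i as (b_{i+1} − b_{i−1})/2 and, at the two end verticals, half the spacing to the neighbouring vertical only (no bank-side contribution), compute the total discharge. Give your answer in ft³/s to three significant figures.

147 ft³/s

w_2 = (10.9 − 0.0)/2 = 5.45 ft; q_2 = 2.66 × 1.43 × 5.45 = 20.73 ft³/s
w_3 = (14.6 − 7.2)/2 = 3.7 ft; q_3 = 3.54 × 2.09 × 3.7 = 27.37 ft³/s
w_4 = (38.9 − 10.9)/2 = 14 ft; q_4 = 3.47 × 2.03 × 14 = 98.62 ft³/s
Stations 1, 5 contribute zero (depth or velocity is 0).
Q = Σ qᵢ = 146.7 ft³/s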